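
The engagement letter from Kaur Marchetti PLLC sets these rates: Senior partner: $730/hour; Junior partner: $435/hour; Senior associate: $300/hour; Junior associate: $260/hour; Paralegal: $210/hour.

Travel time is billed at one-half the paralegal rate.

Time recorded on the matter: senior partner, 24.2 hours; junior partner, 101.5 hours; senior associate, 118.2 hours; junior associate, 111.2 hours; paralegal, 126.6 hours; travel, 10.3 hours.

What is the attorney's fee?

$153,858.00

Senior partner: 24.2 × $730 = $17,666.00
Junior partner: 101.5 × $435 = $44,152.50
Senior associate: 118.2 × $300 = $35,460.00
Junior associate: 111.2 × $260 = $28,912.00
Paralegal: 126.6 × $210 = $26,586.00
Subtotal: $17,666.00 + $44,152.50 + $35,460.00 + $28,912.00 + $26,586.00 = $152,776.50
Travel: 10.3 × ($210 ÷ 2) = 10.3 × $105.00 = $1,081.50
Total: $152,776.50 + $1,081.50 = $153,858.00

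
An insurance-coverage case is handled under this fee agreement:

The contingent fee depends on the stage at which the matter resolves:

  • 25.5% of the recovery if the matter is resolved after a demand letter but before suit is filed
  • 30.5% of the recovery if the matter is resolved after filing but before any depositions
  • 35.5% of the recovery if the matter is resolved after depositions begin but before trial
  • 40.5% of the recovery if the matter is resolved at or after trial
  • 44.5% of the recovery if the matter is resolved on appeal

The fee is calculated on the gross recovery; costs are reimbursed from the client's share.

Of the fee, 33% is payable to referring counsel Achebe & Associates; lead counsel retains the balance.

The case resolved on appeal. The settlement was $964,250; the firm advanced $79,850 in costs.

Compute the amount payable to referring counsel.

$141,600.11

Fee base is the gross recovery, $964,250; costs are reimbursed separately.
The matter resolved on appeal, so the 44.5% rate applies.
$964,250 × 44.5% = $429,091.25
Referral share: 33% of $429,091.25 = $141,600.11; lead counsel retains $429,091.25 − $141,600.11 = $287,491.14.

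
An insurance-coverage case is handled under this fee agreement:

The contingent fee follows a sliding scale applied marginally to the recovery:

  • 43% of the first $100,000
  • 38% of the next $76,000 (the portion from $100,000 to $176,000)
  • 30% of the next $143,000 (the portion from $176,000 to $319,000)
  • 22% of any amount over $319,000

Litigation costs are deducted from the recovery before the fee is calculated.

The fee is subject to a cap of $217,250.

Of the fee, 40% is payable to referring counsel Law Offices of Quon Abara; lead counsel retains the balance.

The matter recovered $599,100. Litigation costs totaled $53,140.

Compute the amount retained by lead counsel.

$98,826.72

Fee base (net of costs): $599,100 − $53,140 = $545,960
First $100,000 at 43% = $43,000.00
Next $76,000 at 38% = $28,880.00
Next $143,000 at 30% = $42,900.00
Remaining $226,960 at 22% = $49,931.20
Fee: $43,000.00 + $28,880.00 + $42,900.00 + $49,931.20 = $164,711.20
$164,711.20 is under the $217,250 cap.
Referral share: 40% of $164,711.20 = $65,884.48; lead counsel retains $164,711.20 − $65,884.48 = $98,826.72.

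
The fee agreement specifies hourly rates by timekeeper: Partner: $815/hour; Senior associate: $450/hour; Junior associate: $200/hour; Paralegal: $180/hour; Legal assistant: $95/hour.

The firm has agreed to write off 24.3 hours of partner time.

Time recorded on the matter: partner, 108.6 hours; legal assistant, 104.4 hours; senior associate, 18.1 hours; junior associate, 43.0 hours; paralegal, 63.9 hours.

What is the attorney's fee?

Partner: 108.6 × $815 = $88,509.00
Senior associate: 18.1 × $450 = $8,145.00
Junior associate: 43.0 × $200 = $8,600.00
Paralegal: 63.9 × $180 = $11,502.00
Legal assistant: 104.4 × $95 = $9,918.00
Subtotal: $126,674.00
Write-off: 24.3 × $815 = $19,804.50
Total: $126,674.00 − $19,804.50 = $106,869.50

$106,869.50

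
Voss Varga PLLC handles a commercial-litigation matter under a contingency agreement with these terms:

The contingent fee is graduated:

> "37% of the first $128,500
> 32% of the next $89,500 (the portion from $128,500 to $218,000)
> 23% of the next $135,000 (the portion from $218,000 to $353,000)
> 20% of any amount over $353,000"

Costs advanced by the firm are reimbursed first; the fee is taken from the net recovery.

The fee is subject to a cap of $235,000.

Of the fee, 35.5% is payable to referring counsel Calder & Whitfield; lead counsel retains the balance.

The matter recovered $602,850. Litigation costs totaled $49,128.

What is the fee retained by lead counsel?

Fee base (net of costs): $602,850 − $49,128 = $553,722
First $128,500 at 37% = $47,545.00
Next $89,500 at 32% = $28,640.00
Next $135,000 at 23% = $31,050.00
Remaining $200,722 at 20% = $40,144.40
Fee: $47,545.00 + $28,640.00 + $31,050.00 + $40,144.40 = $147,379.40
$147,379.40 is under the $235,000 cap.
Referral share: 35.5% of $147,379.40 = $52,319.69; lead counsel retains $147,379.40 − $52,319.69 = $95,059.71.

$95,059.71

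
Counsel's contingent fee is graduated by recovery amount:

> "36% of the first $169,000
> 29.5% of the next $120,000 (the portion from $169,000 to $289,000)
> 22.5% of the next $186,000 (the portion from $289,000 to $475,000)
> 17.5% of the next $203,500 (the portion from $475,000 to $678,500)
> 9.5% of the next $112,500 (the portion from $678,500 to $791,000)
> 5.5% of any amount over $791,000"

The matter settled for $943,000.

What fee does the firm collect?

First $169,000 at 36% = $60,840.00
Next $120,000 at 29.5% = $35,400.00
Next $186,000 at 22.5% = $41,850.00
Next $203,500 at 17.5% = $35,612.50
Next $112,500 at 9.5% = $10,687.50
Remaining $152,000 at 5.5% = $8,360.00
Fee: $60,840.00 + $35,400.00 + $41,850.00 + $35,612.50 + $10,687.50 + $8,360.00 = $192,750.00

$192,750.00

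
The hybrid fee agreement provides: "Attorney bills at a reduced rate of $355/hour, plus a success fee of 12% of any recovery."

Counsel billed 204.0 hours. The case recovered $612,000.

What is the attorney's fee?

Hourly: 204.0 × $355 = $72,420.00
Success fee: 12% of $612,000 = $73,440.00
Total: $72,420.00 + $73,440.00 = $145,860.00

$145,860.00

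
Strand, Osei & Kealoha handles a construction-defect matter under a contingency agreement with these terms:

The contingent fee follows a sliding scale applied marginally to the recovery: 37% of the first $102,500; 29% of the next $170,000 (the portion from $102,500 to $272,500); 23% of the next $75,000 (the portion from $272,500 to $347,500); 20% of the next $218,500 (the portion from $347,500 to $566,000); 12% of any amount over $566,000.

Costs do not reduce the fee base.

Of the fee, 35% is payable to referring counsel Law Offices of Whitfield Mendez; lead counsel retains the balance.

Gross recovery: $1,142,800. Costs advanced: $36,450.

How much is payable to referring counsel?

$76,086.85

Fee base is the gross recovery, $1,142,800; costs are reimbursed separately.
First $102,500 at 37% = $37,925.00
Next $170,000 at 29% = $49,300.00
Next $75,000 at 23% = $17,250.00
Next $218,500 at 20% = $43,700.00
Remaining $576,800 at 12% = $69,216.00
Fee: $37,925.00 + $49,300.00 + $17,250.00 + $43,700.00 + $69,216.00 = $217,391.00
Referral share: 35% of $217,391.00 = $76,086.85; lead counsel retains $217,391.00 − $76,086.85 = $141,304.15.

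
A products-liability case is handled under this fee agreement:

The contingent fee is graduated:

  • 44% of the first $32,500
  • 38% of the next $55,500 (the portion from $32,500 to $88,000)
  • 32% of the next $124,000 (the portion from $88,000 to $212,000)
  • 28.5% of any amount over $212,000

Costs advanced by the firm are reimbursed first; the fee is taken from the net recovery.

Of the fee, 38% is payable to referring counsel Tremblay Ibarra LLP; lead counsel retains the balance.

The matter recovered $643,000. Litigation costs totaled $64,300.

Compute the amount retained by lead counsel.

Fee base (net of costs): $643,000 − $64,300 = $578,700
First $32,500 at 44% = $14,300.00
Next $55,500 at 38% = $21,090.00
Next $124,000 at 32% = $39,680.00
Remaining $366,700 at 28.5% = $104,509.50
Fee: $14,300.00 + $21,090.00 + $39,680.00 + $104,509.50 = $179,579.50
Referral share: 38% of $179,579.50 = $68,240.21; lead counsel retains $179,579.50 − $68,240.21 = $111,339.29.

$111,339.29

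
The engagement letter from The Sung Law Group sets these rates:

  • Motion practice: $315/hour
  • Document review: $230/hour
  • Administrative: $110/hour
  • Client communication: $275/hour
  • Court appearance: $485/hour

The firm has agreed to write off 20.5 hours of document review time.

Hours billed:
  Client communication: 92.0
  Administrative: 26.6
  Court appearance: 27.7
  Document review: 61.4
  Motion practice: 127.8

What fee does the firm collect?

Motion practice: 127.8 × $315 = $40,257.00
Document review: 61.4 × $230 = $14,122.00
Administrative: 26.6 × $110 = $2,926.00
Client communication: 92.0 × $275 = $25,300.00
Court appearance: 27.7 × $485 = $13,434.50
Subtotal: $96,039.50
Write-off: 20.5 × $230 = $4,715.00
Total: $96,039.50 − $4,715.00 = $91,324.50

$91,324.50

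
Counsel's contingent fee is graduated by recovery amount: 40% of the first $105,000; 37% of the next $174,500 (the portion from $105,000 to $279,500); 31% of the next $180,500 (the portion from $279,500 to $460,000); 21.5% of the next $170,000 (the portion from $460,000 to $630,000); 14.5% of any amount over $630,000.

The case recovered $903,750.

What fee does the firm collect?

First $105,000 at 40% = $42,000.00
Next $174,500 at 37% = $64,565.00
Next $180,500 at 31% = $55,955.00
Next $170,000 at 21.5% = $36,550.00
Remaining $273,750 at 14.5% = $39,693.75
Fee: $42,000.00 + $64,565.00 + $55,955.00 + $36,550.00 + $39,693.75 = $238,763.75

$238,763.75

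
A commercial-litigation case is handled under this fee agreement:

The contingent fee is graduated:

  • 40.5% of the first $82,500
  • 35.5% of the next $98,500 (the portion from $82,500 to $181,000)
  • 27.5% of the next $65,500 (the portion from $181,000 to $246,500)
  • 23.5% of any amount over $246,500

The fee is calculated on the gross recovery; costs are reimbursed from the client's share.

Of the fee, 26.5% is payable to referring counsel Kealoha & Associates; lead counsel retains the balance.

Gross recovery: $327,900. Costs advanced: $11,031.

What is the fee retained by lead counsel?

$77,558.30

Fee base is the gross recovery, $327,900; costs are reimbursed separately.
First $82,500 at 40.5% = $33,412.50
Next $98,500 at 35.5% = $34,967.50
Next $65,500 at 27.5% = $18,012.50
Remaining $81,400 at 23.5% = $19,129.00
Fee: $33,412.50 + $34,967.50 + $18,012.50 + $19,129.00 = $105,521.50
Referral share: 26.5% of $105,521.50 = $27,963.20; lead counsel retains $105,521.50 − $27,963.20 = $77,558.30.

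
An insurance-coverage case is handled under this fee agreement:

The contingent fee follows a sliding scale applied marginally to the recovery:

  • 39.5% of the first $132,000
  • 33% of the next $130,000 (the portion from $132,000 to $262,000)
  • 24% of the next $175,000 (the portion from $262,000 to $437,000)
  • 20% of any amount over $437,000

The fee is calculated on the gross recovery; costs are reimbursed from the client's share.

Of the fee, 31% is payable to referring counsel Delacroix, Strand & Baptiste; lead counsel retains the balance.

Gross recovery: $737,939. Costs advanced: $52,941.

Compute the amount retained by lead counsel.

$136,087.18

Fee base is the gross recovery, $737,939; costs are reimbursed separately.
First $132,000 at 39.5% = $52,140.00
Next $130,000 at 33% = $42,900.00
Next $175,000 at 24% = $42,000.00
Remaining $300,939 at 20% = $60,187.80
Fee: $52,140.00 + $42,900.00 + $42,000.00 + $60,187.80 = $197,227.80
Referral share: 31% of $197,227.80 = $61,140.62; lead counsel retains $197,227.80 − $61,140.62 = $136,087.18.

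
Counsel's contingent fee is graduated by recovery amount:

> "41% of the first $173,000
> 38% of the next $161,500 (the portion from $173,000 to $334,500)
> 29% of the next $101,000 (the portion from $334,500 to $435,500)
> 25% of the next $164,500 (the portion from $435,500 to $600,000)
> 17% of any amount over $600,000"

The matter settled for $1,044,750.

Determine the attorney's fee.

First $173,000 at 41% = $70,930.00
Next $161,500 at 38% = $61,370.00
Next $101,000 at 29% = $29,290.00
Next $164,500 at 25% = $41,125.00
Remaining $444,750 at 17% = $75,607.50
Fee: $70,930.00 + $61,370.00 + $29,290.00 + $41,125.00 + $75,607.50 = $278,322.50

$278,322.50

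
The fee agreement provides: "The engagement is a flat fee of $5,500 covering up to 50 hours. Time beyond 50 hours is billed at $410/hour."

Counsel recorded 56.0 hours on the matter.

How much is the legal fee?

$7,960.00

Flat fee: $5,500.00
Excess hours: 56.0 − 50 = 6.0
Overrun: 6.0 × $410 = $2,460.00
Total: $5,500.00 + $2,460.00 = $7,960.00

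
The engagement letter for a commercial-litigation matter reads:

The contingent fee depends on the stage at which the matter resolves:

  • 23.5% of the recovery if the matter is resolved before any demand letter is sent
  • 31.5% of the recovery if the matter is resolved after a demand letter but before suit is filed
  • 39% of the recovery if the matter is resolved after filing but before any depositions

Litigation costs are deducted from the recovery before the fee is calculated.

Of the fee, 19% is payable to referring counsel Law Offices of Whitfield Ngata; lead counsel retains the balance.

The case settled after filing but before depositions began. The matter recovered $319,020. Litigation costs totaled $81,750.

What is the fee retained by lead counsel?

$74,953.59

Fee base (net of costs): $319,020 − $81,750 = $237,270
The matter settled after filing but before depositions began, so the 39% rate applies.
$237,270 × 39% = $92,535.30
Referral share: 19% of $92,535.30 = $17,581.71; lead counsel retains $92,535.30 − $17,581.71 = $74,953.59.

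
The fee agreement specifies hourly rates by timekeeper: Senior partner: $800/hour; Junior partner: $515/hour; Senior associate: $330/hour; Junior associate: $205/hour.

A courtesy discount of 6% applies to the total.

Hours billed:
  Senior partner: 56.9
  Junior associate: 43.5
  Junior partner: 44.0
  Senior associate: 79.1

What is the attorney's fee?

Senior partner: 56.9 × $800 = $45,520.00
Junior partner: 44.0 × $515 = $22,660.00
Senior associate: 79.1 × $330 = $26,103.00
Junior associate: 43.5 × $205 = $8,917.50
Subtotal: $103,200.50
Less 6% discount: −$6,192.03
Total: $103,200.50 − $6,192.03 = $97,008.47

$97,008.47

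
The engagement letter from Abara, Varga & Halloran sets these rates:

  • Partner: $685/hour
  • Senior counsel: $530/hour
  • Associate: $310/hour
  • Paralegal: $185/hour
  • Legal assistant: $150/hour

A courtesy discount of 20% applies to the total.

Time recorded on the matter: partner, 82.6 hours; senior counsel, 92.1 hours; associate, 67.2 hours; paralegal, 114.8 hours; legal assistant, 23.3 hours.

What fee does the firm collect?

Partner: 82.6 × $685 = $56,581.00
Senior counsel: 92.1 × $530 = $48,813.00
Associate: 67.2 × $310 = $20,832.00
Paralegal: 114.8 × $185 = $21,238.00
Legal assistant: 23.3 × $150 = $3,495.00
Subtotal: $150,959.00
Less 20% discount: −$30,191.80
Total: $150,959.00 − $30,191.80 = $120,767.20

$120,767.20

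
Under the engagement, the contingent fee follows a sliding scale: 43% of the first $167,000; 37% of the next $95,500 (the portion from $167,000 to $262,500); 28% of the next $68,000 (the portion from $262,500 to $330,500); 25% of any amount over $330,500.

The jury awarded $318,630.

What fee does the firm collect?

First $167,000 at 43% = $71,810.00
Next $95,500 at 37% = $35,335.00
Remaining $56,130 at 28% = $15,716.40
Fee: $71,810.00 + $35,335.00 + $15,716.40 = $122,861.40

$122,861.40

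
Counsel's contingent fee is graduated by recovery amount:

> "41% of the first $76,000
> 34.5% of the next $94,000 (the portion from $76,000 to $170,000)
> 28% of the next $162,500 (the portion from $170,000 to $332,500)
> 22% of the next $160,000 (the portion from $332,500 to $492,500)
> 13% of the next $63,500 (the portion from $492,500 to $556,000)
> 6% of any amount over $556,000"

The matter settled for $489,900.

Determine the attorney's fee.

First $76,000 at 41% = $31,160.00
Next $94,000 at 34.5% = $32,430.00
Next $162,500 at 28% = $45,500.00
Remaining $157,400 at 22% = $34,628.00
Fee: $31,160.00 + $32,430.00 + $45,500.00 + $34,628.00 = $143,718.00

$143,718.00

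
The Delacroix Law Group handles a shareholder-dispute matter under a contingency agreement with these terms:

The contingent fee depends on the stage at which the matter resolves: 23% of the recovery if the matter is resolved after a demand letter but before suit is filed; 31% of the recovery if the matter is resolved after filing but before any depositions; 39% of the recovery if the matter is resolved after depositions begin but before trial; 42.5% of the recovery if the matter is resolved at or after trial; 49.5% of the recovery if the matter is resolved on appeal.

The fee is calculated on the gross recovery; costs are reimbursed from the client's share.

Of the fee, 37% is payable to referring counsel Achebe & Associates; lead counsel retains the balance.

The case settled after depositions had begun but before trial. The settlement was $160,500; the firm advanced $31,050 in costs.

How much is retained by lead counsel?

Fee base is the gross recovery, $160,500; costs are reimbursed separately.
The matter settled after depositions had begun but before trial, so the 39% rate applies.
$160,500 × 39% = $62,595.00
Referral share: 37% of $62,595.00 = $23,160.15; lead counsel retains $62,595.00 − $23,160.15 = $39,434.85.

$39,434.85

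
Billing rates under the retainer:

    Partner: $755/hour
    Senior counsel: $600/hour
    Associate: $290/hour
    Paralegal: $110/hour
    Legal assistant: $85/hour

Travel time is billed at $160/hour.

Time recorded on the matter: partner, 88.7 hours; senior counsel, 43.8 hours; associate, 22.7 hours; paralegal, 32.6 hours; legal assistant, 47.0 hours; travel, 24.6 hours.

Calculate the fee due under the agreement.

Partner: 88.7 × $755 = $66,968.50
Senior counsel: 43.8 × $600 = $26,280.00
Associate: 22.7 × $290 = $6,583.00
Paralegal: 32.6 × $110 = $3,586.00
Legal assistant: 47.0 × $85 = $3,995.00
Subtotal: $66,968.50 + $26,280.00 + $6,583.00 + $3,586.00 + $3,995.00 = $107,412.50
Travel: 24.6 × $160 = $3,936.00
Total: $107,412.50 + $3,936.00 = $111,348.50

$111,348.50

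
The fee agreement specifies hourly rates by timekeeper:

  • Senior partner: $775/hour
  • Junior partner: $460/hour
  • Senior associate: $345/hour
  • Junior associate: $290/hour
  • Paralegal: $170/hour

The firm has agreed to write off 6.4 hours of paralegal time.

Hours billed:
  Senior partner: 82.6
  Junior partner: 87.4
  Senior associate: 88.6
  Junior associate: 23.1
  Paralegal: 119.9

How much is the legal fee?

$160,780.00

Senior partner: 82.6 × $775 = $64,015.00
Junior partner: 87.4 × $460 = $40,204.00
Senior associate: 88.6 × $345 = $30,567.00
Junior associate: 23.1 × $290 = $6,699.00
Paralegal: 119.9 × $170 = $20,383.00
Subtotal: $161,868.00
Write-off: 6.4 × $170 = $1,088.00
Total: $161,868.00 − $1,088.00 = $160,780.00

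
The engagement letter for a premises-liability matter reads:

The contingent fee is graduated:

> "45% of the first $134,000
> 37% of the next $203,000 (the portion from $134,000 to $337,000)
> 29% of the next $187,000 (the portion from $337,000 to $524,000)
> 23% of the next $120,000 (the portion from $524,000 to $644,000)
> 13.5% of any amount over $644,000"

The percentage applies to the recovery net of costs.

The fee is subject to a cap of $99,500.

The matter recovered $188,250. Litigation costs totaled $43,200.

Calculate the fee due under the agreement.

Fee base (net of costs): $188,250 − $43,200 = $145,050
First $134,000 at 45% = $60,300.00
Remaining $11,050 at 37% = $4,088.50
Fee: $60,300.00 + $4,088.50 = $64,388.50
$64,388.50 is under the $99,500 cap.

$64,388.50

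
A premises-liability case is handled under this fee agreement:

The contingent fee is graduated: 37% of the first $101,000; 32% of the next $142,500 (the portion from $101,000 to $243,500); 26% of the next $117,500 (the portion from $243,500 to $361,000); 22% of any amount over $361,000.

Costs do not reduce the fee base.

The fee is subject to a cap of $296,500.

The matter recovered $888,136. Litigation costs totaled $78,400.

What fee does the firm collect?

Fee base is the gross recovery, $888,136; costs are reimbursed separately.
First $101,000 at 37% = $37,370.00
Next $142,500 at 32% = $45,600.00
Next $117,500 at 26% = $30,550.00
Remaining $527,136 at 22% = $115,969.92
Fee: $37,370.00 + $45,600.00 + $30,550.00 + $115,969.92 = $229,489.92
$229,489.92 is under the $296,500 cap.

$229,489.92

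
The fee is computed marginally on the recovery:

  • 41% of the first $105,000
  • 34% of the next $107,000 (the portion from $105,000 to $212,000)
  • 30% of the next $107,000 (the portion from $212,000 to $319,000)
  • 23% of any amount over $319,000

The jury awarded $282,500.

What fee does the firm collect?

$100,580.00

First $105,000 at 41% = $43,050.00
Next $107,000 at 34% = $36,380.00
Remaining $70,500 at 30% = $21,150.00
Fee: $43,050.00 + $36,380.00 + $21,150.00 = $100,580.00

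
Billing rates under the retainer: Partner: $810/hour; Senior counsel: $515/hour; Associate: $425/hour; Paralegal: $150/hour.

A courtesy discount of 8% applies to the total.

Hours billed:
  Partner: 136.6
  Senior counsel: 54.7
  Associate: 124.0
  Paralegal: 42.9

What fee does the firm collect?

$182,115.38

Partner: 136.6 × $810 = $110,646.00
Senior counsel: 54.7 × $515 = $28,170.50
Associate: 124.0 × $425 = $52,700.00
Paralegal: 42.9 × $150 = $6,435.00
Subtotal: $197,951.50
Less 8% discount: −$15,836.12
Total: $197,951.50 − $15,836.12 = $182,115.38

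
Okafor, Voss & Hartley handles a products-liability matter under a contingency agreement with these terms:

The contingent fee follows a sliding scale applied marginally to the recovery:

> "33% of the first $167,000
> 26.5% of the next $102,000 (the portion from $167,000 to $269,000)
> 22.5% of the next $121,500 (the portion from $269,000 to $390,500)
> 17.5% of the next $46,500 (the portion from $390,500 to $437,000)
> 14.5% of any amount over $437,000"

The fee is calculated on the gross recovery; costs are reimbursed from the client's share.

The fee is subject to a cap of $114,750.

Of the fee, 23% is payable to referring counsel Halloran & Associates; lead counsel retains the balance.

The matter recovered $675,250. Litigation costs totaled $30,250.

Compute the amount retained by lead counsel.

$88,357.50

Fee base is the gross recovery, $675,250; costs are reimbursed separately.
First $167,000 at 33% = $55,110.00
Next $102,000 at 26.5% = $27,030.00
Next $121,500 at 22.5% = $27,337.50
Next $46,500 at 17.5% = $8,137.50
Remaining $238,250 at 14.5% = $34,546.25
Fee: $55,110.00 + $27,030.00 + $27,337.50 + $8,137.50 + $34,546.25 = $152,161.25
$152,161.25 exceeds the $114,750 cap, so the fee is capped at $114,750.00.
Referral share: 23% of $114,750.00 = $26,392.50; lead counsel retains $114,750.00 − $26,392.50 = $88,357.50.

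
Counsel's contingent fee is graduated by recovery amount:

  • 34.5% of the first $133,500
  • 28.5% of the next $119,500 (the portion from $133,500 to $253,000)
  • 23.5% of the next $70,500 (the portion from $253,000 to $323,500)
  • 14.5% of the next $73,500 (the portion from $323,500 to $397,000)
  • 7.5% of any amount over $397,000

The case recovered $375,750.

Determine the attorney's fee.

$104,258.75

First $133,500 at 34.5% = $46,057.50
Next $119,500 at 28.5% = $34,057.50
Next $70,500 at 23.5% = $16,567.50
Remaining $52,250 at 14.5% = $7,576.25
Fee: $46,057.50 + $34,057.50 + $16,567.50 + $7,576.25 = $104,258.75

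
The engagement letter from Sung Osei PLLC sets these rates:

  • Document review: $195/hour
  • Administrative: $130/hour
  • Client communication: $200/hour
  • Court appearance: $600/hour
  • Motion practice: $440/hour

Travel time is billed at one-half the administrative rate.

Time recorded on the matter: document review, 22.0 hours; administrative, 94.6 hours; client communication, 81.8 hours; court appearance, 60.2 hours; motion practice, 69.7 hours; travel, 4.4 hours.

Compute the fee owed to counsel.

Document review: 22.0 × $195 = $4,290.00
Administrative: 94.6 × $130 = $12,298.00
Client communication: 81.8 × $200 = $16,360.00
Court appearance: 60.2 × $600 = $36,120.00
Motion practice: 69.7 × $440 = $30,668.00
Subtotal: $4,290.00 + $12,298.00 + $16,360.00 + $36,120.00 + $30,668.00 = $99,736.00
Travel: 4.4 × ($130 ÷ 2) = 4.4 × $65.00 = $286.00
Total: $99,736.00 + $286.00 = $100,022.00

$100,022.00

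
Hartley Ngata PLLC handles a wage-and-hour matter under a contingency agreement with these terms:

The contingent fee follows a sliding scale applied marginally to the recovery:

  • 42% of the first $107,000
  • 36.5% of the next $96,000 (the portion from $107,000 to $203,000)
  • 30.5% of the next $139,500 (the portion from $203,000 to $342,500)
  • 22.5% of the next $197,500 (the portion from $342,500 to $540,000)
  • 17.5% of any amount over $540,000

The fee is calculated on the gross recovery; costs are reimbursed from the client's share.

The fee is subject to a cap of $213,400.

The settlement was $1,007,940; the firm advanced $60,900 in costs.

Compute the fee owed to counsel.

$213,400.00

Fee base is the gross recovery, $1,007,940; costs are reimbursed separately.
First $107,000 at 42% = $44,940.00
Next $96,000 at 36.5% = $35,040.00
Next $139,500 at 30.5% = $42,547.50
Next $197,500 at 22.5% = $44,437.50
Remaining $467,940 at 17.5% = $81,889.50
Fee: $44,940.00 + $35,040.00 + $42,547.50 + $44,437.50 + $81,889.50 = $248,854.50
$248,854.50 exceeds the $213,400 cap, so the fee is capped at $213,400.00.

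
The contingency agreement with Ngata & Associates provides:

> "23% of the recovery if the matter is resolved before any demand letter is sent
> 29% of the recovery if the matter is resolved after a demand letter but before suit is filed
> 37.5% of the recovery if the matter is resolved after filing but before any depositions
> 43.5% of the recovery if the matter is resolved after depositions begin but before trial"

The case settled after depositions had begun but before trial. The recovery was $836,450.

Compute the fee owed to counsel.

$363,855.75

The matter settled after depositions had begun but before trial, so the 43.5% rate applies.
$836,450 × 43.5% = $363,855.75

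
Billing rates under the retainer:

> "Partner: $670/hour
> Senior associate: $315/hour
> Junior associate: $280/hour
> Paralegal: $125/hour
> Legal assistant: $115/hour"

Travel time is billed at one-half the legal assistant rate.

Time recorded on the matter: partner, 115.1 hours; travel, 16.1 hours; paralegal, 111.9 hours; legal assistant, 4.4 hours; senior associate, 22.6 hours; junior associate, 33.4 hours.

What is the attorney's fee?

Partner: 115.1 × $670 = $77,117.00
Senior associate: 22.6 × $315 = $7,119.00
Junior associate: 33.4 × $280 = $9,352.00
Paralegal: 111.9 × $125 = $13,987.50
Legal assistant: 4.4 × $115 = $506.00
Subtotal: $77,117.00 + $7,119.00 + $9,352.00 + $13,987.50 + $506.00 = $108,081.50
Travel: 16.1 × ($115 ÷ 2) = 16.1 × $57.50 = $925.75
Total: $108,081.50 + $925.75 = $109,007.25

$109,007.25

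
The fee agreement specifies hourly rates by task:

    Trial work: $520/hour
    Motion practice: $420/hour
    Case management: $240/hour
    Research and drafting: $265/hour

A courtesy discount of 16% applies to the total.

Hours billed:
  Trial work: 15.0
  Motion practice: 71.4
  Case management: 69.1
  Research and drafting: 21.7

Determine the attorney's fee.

Trial work: 15.0 × $520 = $7,800.00
Motion practice: 71.4 × $420 = $29,988.00
Case management: 69.1 × $240 = $16,584.00
Research and drafting: 21.7 × $265 = $5,750.50
Subtotal: $60,122.50
Less 16% discount: −$9,619.60
Total: $60,122.50 − $9,619.60 = $50,502.90

$50,502.90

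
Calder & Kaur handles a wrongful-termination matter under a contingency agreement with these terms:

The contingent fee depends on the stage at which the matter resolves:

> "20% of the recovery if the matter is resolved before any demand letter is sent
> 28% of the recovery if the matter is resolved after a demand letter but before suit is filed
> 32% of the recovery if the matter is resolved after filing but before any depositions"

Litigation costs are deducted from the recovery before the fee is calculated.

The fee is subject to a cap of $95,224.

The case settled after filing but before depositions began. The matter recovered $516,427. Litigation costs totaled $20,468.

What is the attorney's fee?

Fee base (net of costs): $516,427 − $20,468 = $495,959
The matter settled after filing but before depositions began, so the 32% rate applies.
$495,959 × 32% = $158,706.88
$158,706.88 exceeds the $95,224 cap, so the fee is capped at $95,224.00.

$95,224.00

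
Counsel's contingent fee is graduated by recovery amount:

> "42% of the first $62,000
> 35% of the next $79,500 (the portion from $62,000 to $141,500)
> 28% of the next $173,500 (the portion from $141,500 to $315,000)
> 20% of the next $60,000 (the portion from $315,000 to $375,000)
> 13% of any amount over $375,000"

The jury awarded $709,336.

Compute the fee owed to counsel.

$157,908.68

First $62,000 at 42% = $26,040.00
Next $79,500 at 35% = $27,825.00
Next $173,500 at 28% = $48,580.00
Next $60,000 at 20% = $12,000.00
Remaining $334,336 at 13% = $43,463.68
Fee: $26,040.00 + $27,825.00 + $48,580.00 + $12,000.00 + $43,463.68 = $157,908.68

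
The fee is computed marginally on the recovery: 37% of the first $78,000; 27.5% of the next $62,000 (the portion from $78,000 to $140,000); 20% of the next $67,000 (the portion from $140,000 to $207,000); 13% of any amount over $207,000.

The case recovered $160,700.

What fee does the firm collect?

First $78,000 at 37% = $28,860.00
Next $62,000 at 27.5% = $17,050.00
Remaining $20,700 at 20% = $4,140.00
Fee: $28,860.00 + $17,050.00 + $4,140.00 = $50,050.00

$50,050.00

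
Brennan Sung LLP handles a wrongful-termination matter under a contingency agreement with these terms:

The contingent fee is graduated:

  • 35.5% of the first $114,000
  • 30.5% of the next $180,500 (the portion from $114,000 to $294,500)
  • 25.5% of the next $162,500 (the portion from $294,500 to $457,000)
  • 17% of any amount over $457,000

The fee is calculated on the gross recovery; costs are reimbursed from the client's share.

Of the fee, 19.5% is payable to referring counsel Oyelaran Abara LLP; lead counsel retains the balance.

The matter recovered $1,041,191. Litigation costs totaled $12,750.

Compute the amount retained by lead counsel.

Fee base is the gross recovery, $1,041,191; costs are reimbursed separately.
First $114,000 at 35.5% = $40,470.00
Next $180,500 at 30.5% = $55,052.50
Next $162,500 at 25.5% = $41,437.50
Remaining $584,191 at 17% = $99,312.47
Fee: $40,470.00 + $55,052.50 + $41,437.50 + $99,312.47 = $236,272.47
Referral share: 19.5% of $236,272.47 = $46,073.13; lead counsel retains $236,272.47 − $46,073.13 = $190,199.34.

$190,199.34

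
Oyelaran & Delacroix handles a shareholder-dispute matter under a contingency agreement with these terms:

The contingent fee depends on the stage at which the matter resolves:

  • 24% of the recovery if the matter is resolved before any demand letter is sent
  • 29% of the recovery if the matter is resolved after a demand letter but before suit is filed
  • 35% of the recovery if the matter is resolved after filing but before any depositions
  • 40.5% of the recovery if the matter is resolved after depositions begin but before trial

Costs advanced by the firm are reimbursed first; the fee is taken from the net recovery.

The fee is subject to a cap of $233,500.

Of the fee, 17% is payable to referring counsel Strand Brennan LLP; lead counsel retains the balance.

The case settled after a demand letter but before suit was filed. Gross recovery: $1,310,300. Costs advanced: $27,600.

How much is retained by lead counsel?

$193,805.00

Fee base (net of costs): $1,310,300 − $27,600 = $1,282,700
The matter settled after a demand letter but before suit was filed, so the 29% rate applies.
$1,282,700 × 29% = $371,983.00
$371,983.00 exceeds the $233,500 cap, so the fee is capped at $233,500.00.
Referral share: 17% of $233,500.00 = $39,695.00; lead counsel retains $233,500.00 − $39,695.00 = $193,805.00.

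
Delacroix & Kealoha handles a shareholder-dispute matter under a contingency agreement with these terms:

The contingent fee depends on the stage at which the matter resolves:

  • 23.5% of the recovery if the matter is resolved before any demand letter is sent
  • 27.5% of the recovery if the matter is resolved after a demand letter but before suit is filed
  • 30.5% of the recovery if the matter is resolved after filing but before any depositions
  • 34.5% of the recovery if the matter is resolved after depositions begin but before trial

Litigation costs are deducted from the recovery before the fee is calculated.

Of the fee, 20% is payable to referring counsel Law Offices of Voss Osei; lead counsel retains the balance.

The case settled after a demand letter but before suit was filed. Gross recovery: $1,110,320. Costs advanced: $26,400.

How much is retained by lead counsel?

Fee base (net of costs): $1,110,320 − $26,400 = $1,083,920
The matter settled after a demand letter but before suit was filed, so the 27.5% rate applies.
$1,083,920 × 27.5% = $298,078.00
Referral share: 20% of $298,078.00 = $59,615.60; lead counsel retains $298,078.00 − $59,615.60 = $238,462.40.

$238,462.40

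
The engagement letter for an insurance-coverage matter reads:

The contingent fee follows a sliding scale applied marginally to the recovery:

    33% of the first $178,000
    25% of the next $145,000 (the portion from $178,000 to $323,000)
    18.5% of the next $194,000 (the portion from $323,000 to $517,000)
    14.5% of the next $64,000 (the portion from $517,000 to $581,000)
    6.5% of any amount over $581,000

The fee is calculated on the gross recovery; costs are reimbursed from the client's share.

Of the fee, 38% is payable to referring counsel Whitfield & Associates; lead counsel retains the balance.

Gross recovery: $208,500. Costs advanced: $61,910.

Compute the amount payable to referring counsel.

$25,218.70

Fee base is the gross recovery, $208,500; costs are reimbursed separately.
First $178,000 at 33% = $58,740.00
Remaining $30,500 at 25% = $7,625.00
Fee: $58,740.00 + $7,625.00 = $66,365.00
Referral share: 38% of $66,365.00 = $25,218.70; lead counsel retains $66,365.00 − $25,218.70 = $41,146.30.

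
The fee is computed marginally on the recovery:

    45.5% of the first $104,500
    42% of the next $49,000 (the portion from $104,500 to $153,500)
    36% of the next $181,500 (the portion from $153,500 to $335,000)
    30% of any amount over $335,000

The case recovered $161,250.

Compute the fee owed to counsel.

First $104,500 at 45.5% = $47,547.50
Next $49,000 at 42% = $20,580.00
Remaining $7,750 at 36% = $2,790.00
Fee: $47,547.50 + $20,580.00 + $2,790.00 = $70,917.50

$70,917.50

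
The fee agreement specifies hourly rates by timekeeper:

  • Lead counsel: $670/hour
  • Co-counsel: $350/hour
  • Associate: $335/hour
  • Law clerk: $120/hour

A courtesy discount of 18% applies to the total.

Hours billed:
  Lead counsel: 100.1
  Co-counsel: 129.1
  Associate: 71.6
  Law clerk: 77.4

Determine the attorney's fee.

Lead counsel: 100.1 × $670 = $67,067.00
Co-counsel: 129.1 × $350 = $45,185.00
Associate: 71.6 × $335 = $23,986.00
Law clerk: 77.4 × $120 = $9,288.00
Subtotal: $145,526.00
Less 18% discount: −$26,194.68
Total: $145,526.00 − $26,194.68 = $119,331.32

$119,331.32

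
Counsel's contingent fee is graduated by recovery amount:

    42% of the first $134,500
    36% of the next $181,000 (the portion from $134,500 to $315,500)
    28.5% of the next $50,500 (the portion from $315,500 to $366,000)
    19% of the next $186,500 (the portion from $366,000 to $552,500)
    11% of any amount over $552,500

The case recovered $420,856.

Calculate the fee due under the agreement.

First $134,500 at 42% = $56,490.00
Next $181,000 at 36% = $65,160.00
Next $50,500 at 28.5% = $14,392.50
Remaining $54,856 at 19% = $10,422.64
Fee: $56,490.00 + $65,160.00 + $14,392.50 + $10,422.64 = $146,465.14

$146,465.14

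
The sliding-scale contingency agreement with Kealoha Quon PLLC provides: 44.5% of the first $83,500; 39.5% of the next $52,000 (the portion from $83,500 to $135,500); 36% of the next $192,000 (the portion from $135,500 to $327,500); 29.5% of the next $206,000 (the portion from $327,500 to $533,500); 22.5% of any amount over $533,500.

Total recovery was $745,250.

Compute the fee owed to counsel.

First $83,500 at 44.5% = $37,157.50
Next $52,000 at 39.5% = $20,540.00
Next $192,000 at 36% = $69,120.00
Next $206,000 at 29.5% = $60,770.00
Remaining $211,750 at 22.5% = $47,643.75
Fee: $37,157.50 + $20,540.00 + $69,120.00 + $60,770.00 + $47,643.75 = $235,231.25

$235,231.25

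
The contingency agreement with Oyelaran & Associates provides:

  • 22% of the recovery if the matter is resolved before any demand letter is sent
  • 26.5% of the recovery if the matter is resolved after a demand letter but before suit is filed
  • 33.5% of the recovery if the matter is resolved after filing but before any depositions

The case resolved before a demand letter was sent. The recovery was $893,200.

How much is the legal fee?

The matter resolved before a demand letter was sent, so the 22% rate applies.
$893,200 × 22% = $196,504.00

$196,504.00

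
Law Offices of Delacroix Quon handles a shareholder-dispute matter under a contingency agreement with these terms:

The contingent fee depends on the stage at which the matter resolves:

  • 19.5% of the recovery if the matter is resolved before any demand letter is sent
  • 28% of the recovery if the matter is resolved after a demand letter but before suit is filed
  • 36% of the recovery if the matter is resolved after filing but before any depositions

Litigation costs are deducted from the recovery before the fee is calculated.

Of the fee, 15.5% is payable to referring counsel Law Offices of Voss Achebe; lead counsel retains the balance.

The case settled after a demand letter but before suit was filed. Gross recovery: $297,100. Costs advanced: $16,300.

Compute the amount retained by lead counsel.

Fee base (net of costs): $297,100 − $16,300 = $280,800
The matter settled after a demand letter but before suit was filed, so the 28% rate applies.
$280,800 × 28% = $78,624.00
Referral share: 15.5% of $78,624.00 = $12,186.72; lead counsel retains $78,624.00 − $12,186.72 = $66,437.28.

$66,437.28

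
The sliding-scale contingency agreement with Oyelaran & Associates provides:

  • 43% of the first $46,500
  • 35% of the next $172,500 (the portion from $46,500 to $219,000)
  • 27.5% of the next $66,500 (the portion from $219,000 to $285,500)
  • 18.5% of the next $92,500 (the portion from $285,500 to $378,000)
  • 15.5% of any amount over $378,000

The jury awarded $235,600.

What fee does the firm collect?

First $46,500 at 43% = $19,995.00
Next $172,500 at 35% = $60,375.00
Remaining $16,600 at 27.5% = $4,565.00
Fee: $19,995.00 + $60,375.00 + $4,565.00 = $84,935.00

$84,935.00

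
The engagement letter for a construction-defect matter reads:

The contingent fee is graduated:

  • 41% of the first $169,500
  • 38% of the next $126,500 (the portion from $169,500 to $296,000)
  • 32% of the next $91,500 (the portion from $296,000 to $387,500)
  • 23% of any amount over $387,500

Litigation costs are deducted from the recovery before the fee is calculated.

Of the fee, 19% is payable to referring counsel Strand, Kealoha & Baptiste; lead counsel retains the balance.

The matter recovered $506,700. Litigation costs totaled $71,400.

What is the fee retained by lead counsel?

Fee base (net of costs): $506,700 − $71,400 = $435,300
First $169,500 at 41% = $69,495.00
Next $126,500 at 38% = $48,070.00
Next $91,500 at 32% = $29,280.00
Remaining $47,800 at 23% = $10,994.00
Fee: $69,495.00 + $48,070.00 + $29,280.00 + $10,994.00 = $157,839.00
Referral share: 19% of $157,839.00 = $29,989.41; lead counsel retains $157,839.00 − $29,989.41 = $127,849.59.

$127,849.59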